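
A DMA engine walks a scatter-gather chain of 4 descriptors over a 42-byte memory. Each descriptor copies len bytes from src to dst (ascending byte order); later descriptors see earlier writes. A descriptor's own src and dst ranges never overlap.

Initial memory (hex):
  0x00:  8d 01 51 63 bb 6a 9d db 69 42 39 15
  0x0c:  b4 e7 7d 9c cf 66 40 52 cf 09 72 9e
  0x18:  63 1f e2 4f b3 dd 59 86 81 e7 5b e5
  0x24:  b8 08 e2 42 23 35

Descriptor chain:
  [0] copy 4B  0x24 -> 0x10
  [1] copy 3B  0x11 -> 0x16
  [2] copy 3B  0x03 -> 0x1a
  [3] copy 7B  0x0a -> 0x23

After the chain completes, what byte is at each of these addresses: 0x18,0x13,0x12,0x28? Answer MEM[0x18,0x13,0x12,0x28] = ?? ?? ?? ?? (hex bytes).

D0: mem[0x10..0x13] <- [b8 08 e2 42]
D1: mem[0x16..0x18] <- [08 e2 42]
D2: mem[0x1a..0x1c] <- [63 bb 6a]
D3: mem[0x23..0x29] <- [39 15 b4 e7 7d 9c b8]
query mem[0x18]=0x42, mem[0x13]=0x42, mem[0x12]=0xe2, mem[0x28]=0x9c

MEM[0x18,0x13,0x12,0x28] = 42 42 e2 9c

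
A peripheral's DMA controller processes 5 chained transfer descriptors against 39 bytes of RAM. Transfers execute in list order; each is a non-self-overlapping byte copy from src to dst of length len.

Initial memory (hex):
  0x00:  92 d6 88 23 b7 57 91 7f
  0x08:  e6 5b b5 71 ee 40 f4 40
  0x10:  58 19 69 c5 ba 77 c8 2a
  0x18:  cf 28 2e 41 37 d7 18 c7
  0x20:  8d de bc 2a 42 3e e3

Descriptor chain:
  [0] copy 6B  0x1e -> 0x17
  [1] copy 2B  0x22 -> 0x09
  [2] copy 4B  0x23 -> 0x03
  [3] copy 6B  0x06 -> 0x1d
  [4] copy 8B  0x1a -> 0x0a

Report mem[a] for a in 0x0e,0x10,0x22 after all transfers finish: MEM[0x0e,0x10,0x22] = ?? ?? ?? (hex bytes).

MEM[0x0e,0x10,0x22] = 7f bc 71

[0] 0x1e->0x17 len=6 : 18 c7 8d de bc 2a
[1] 0x22->0x09 len=2 : bc 2a
[2] 0x23->0x03 len=4 : 2a 42 3e e3
[3] 0x06->0x1d len=6 : e3 7f e6 bc 2a 71
[4] 0x1a->0x0a len=8 : de bc 2a e3 7f e6 bc 2a
query mem[0x0e]=0x7f, mem[0x10]=0xbc, mem[0x22]=0x71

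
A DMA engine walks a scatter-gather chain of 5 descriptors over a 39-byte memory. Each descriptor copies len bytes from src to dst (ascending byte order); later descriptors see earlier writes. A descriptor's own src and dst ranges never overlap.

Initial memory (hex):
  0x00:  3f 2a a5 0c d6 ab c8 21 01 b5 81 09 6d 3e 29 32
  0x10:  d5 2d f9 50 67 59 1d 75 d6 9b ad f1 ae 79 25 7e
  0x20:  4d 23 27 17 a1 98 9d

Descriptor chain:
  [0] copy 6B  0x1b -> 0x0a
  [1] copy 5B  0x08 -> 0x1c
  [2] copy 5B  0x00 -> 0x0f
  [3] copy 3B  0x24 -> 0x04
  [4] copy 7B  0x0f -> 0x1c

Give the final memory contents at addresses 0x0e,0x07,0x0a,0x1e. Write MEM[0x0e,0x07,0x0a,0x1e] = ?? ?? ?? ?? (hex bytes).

  after D0: wrote 6B at 0x0a = f1ae79257e4d
  after D1: wrote 5B at 0x1c = 01b5f1ae79
  after D2: wrote 5B at 0x0f = 3f2aa50cd6
  after D3: wrote 3B at 0x04 = a1989d
  after D4: wrote 7B at 0x1c = 3f2aa50cd66759
query mem[0x0e]=0x7e, mem[0x07]=0x21, mem[0x0a]=0xf1, mem[0x1e]=0xa5

MEM[0x0e,0x07,0x0a,0x1e] = 7e 21 f1 a5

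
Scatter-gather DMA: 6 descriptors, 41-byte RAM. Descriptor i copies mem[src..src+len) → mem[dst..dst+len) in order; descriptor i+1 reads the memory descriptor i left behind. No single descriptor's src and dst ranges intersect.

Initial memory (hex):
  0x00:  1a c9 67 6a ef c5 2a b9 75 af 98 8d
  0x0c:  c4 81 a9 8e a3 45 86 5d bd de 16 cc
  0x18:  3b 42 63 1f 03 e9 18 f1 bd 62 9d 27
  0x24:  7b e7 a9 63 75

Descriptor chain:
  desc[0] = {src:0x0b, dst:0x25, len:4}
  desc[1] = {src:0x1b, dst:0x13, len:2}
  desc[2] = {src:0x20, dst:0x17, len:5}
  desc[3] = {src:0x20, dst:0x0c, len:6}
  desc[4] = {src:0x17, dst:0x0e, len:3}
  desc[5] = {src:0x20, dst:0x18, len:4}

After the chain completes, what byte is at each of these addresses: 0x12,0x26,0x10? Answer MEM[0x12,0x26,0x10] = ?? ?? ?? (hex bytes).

#0 dst[0x25+4] := {0x8d,0xc4,0x81,0xa9}
#1 dst[0x13+2] := {0x1f,0x03}
#2 dst[0x17+5] := {0xbd,0x62,0x9d,0x27,0x7b}
#3 dst[0x0c+6] := {0xbd,0x62,0x9d,0x27,0x7b,0x8d}
#4 dst[0x0e+3] := {0xbd,0x62,0x9d}
#5 dst[0x18+4] := {0xbd,0x62,0x9d,0x27}
query mem[0x12]=0x86, mem[0x26]=0xc4, mem[0x10]=0x9d

MEM[0x12,0x26,0x10] = 86 c4 9d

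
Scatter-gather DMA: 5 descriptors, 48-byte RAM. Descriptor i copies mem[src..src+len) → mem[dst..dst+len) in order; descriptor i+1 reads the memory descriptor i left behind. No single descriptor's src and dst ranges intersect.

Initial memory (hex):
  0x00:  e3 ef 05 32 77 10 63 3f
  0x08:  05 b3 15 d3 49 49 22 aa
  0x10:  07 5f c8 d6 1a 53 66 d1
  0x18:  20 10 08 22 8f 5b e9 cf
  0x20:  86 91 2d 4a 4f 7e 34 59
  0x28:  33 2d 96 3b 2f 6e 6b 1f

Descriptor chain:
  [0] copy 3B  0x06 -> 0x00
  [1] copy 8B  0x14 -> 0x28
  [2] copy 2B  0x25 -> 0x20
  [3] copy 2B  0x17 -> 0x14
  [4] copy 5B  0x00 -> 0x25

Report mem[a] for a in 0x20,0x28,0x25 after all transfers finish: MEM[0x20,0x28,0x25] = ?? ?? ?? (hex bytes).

[0] 0x06->0x00 len=3 : 63 3f 05
[1] 0x14->0x28 len=8 : 1a 53 66 d1 20 10 08 22
[2] 0x25->0x20 len=2 : 7e 34
[3] 0x17->0x14 len=2 : d1 20
[4] 0x00->0x25 len=5 : 63 3f 05 32 77
query mem[0x20]=0x7e, mem[0x28]=0x32, mem[0x25]=0x63

MEM[0x20,0x28,0x25] = 7e 32 63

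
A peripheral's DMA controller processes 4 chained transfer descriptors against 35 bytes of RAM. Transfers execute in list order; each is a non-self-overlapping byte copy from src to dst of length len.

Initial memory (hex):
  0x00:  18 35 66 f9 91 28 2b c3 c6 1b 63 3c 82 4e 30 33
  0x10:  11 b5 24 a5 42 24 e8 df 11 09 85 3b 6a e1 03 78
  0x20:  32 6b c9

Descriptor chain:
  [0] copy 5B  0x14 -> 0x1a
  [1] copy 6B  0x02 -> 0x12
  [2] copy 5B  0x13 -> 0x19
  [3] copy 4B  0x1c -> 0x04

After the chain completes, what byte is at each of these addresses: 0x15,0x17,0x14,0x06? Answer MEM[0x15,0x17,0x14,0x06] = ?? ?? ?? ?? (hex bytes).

MEM[0x15,0x17,0x14,0x06] = 28 c3 91 11

[0] 0x14->0x1a len=5 : 42 24 e8 df 11
[1] 0x02->0x12 len=6 : 66 f9 91 28 2b c3
[2] 0x13->0x19 len=5 : f9 91 28 2b c3
[3] 0x1c->0x04 len=4 : 2b c3 11 78
query mem[0x15]=0x28, mem[0x17]=0xc3, mem[0x14]=0x91, mem[0x06]=0x11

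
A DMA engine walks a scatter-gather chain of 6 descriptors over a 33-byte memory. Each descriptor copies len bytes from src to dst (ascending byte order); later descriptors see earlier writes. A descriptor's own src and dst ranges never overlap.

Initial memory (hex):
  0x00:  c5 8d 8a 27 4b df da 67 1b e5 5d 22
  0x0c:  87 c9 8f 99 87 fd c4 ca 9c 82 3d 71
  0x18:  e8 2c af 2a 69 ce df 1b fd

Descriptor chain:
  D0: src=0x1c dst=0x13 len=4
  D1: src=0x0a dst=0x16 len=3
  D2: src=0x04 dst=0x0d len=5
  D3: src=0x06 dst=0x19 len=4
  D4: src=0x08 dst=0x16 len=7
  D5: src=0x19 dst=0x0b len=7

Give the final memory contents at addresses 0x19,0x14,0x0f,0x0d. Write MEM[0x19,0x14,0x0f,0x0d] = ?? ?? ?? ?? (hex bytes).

MEM[0x19,0x14,0x0f,0x0d] = 22 ce ce 4b

[0] 0x1c->0x13 len=4 : 69 ce df 1b
[1] 0x0a->0x16 len=3 : 5d 22 87
[2] 0x04->0x0d len=5 : 4b df da 67 1b
[3] 0x06->0x19 len=4 : da 67 1b e5
[4] 0x08->0x16 len=7 : 1b e5 5d 22 87 4b df
[5] 0x19->0x0b len=7 : 22 87 4b df ce df 1b
query mem[0x19]=0x22, mem[0x14]=0xce, mem[0x0f]=0xce, mem[0x0d]=0x4b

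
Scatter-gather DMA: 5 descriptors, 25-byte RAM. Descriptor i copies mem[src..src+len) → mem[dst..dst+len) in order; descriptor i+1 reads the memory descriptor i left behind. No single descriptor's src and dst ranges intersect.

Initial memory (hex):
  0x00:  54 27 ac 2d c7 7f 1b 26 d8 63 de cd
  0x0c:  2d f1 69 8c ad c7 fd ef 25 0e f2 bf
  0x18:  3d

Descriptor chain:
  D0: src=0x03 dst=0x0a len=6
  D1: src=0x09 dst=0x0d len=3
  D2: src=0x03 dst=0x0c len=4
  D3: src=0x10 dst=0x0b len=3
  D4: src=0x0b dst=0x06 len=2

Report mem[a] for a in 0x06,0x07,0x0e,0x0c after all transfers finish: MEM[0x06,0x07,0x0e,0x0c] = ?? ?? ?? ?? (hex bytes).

MEM[0x06,0x07,0x0e,0x0c] = ad c7 7f c7

D0: mem[0x0a..0x0f] <- [2d c7 7f 1b 26 d8]
D1: mem[0x0d..0x0f] <- [63 2d c7]
D2: mem[0x0c..0x0f] <- [2d c7 7f 1b]
D3: mem[0x0b..0x0d] <- [ad c7 fd]
D4: mem[0x06..0x07] <- [ad c7]
query mem[0x06]=0xad, mem[0x07]=0xc7, mem[0x0e]=0x7f, mem[0x0c]=0xc7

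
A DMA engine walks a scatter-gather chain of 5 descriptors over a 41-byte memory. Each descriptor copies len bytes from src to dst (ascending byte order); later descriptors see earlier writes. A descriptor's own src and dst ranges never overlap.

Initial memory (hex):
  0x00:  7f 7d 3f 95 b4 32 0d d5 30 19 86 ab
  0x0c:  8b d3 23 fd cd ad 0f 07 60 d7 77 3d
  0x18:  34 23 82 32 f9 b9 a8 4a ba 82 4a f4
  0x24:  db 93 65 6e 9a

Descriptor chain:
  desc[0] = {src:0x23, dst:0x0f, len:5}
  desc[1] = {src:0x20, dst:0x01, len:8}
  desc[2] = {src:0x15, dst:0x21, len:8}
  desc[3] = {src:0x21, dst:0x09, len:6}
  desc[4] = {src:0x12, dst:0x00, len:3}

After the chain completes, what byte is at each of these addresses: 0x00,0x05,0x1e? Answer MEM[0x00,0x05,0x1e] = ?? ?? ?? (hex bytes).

[0] 0x23->0x0f len=5 : f4 db 93 65 6e
[1] 0x20->0x01 len=8 : ba 82 4a f4 db 93 65 6e
[2] 0x15->0x21 len=8 : d7 77 3d 34 23 82 32 f9
[3] 0x21->0x09 len=6 : d7 77 3d 34 23 82
[4] 0x12->0x00 len=3 : 65 6e 60
query mem[0x00]=0x65, mem[0x05]=0xdb, mem[0x1e]=0xa8

MEM[0x00,0x05,0x1e] = 65 db a8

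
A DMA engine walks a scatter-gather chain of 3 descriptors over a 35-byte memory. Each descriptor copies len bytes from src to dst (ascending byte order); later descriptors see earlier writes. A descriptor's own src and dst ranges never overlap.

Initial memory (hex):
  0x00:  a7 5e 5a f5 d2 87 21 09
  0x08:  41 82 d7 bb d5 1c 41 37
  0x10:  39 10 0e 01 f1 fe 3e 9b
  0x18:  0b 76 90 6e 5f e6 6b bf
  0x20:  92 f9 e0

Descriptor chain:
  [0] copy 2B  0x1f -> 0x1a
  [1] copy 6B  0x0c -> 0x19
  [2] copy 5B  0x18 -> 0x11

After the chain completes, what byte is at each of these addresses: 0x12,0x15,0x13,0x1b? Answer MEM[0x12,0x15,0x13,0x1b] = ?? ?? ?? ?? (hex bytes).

MEM[0x12,0x15,0x13,0x1b] = d5 37 1c 41

  after D0: wrote 2B at 0x1a = bf92
  after D1: wrote 6B at 0x19 = d51c41373910
  after D2: wrote 5B at 0x11 = 0bd51c4137
query mem[0x12]=0xd5, mem[0x15]=0x37, mem[0x13]=0x1c, mem[0x1b]=0x41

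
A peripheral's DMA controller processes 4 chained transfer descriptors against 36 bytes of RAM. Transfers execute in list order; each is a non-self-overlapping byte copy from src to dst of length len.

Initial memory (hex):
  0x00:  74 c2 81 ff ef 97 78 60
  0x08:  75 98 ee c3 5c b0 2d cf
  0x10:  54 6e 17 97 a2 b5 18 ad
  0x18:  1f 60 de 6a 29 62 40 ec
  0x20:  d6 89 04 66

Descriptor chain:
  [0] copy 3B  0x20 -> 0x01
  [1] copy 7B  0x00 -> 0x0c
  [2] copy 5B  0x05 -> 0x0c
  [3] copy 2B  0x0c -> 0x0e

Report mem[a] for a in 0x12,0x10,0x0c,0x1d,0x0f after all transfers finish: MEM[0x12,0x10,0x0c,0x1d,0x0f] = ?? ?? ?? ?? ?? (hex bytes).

MEM[0x12,0x10,0x0c,0x1d,0x0f] = 78 98 97 62 78

  after D0: wrote 3B at 0x01 = d68904
  after D1: wrote 7B at 0x0c = 74d68904ef9778
  after D2: wrote 5B at 0x0c = 9778607598
  after D3: wrote 2B at 0x0e = 9778
query mem[0x12]=0x78, mem[0x10]=0x98, mem[0x0c]=0x97, mem[0x1d]=0x62, mem[0x0f]=0x78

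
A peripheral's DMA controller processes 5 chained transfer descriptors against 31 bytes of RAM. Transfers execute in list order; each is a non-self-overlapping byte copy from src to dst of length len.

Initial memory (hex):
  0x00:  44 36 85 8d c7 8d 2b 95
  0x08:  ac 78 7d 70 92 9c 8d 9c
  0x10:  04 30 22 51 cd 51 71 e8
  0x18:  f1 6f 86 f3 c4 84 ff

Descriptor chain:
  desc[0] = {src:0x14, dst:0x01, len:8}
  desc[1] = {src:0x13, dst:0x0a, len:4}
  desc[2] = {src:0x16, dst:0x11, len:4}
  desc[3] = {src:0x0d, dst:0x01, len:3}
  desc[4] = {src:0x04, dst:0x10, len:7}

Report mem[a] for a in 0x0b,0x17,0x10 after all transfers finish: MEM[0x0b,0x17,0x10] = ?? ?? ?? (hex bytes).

  after D0: wrote 8B at 0x01 = cd5171e8f16f86f3
  after D1: wrote 4B at 0x0a = 51cd5171
  after D2: wrote 4B at 0x11 = 71e8f16f
  after D3: wrote 3B at 0x01 = 718d9c
  after D4: wrote 7B at 0x10 = e8f16f86f37851
query mem[0x0b]=0xcd, mem[0x17]=0xe8, mem[0x10]=0xe8

MEM[0x0b,0x17,0x10] = cd e8 e8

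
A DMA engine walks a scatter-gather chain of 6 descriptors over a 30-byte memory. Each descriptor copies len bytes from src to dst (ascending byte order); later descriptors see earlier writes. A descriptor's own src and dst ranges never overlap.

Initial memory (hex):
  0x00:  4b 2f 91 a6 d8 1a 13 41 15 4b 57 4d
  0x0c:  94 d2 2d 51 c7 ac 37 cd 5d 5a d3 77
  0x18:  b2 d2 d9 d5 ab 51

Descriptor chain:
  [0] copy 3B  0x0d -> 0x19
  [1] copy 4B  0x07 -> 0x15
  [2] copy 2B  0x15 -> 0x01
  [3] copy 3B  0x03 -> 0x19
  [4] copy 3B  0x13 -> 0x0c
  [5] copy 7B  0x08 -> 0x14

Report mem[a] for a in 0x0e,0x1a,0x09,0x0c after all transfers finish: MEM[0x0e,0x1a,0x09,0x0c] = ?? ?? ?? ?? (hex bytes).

MEM[0x0e,0x1a,0x09,0x0c] = 41 41 4b cd

#0 dst[0x19+3] := {0xd2,0x2d,0x51}
#1 dst[0x15+4] := {0x41,0x15,0x4b,0x57}
#2 dst[0x01+2] := {0x41,0x15}
#3 dst[0x19+3] := {0xa6,0xd8,0x1a}
#4 dst[0x0c+3] := {0xcd,0x5d,0x41}
#5 dst[0x14+7] := {0x15,0x4b,0x57,0x4d,0xcd,0x5d,0x41}
query mem[0x0e]=0x41, mem[0x1a]=0x41, mem[0x09]=0x4b, mem[0x0c]=0xcd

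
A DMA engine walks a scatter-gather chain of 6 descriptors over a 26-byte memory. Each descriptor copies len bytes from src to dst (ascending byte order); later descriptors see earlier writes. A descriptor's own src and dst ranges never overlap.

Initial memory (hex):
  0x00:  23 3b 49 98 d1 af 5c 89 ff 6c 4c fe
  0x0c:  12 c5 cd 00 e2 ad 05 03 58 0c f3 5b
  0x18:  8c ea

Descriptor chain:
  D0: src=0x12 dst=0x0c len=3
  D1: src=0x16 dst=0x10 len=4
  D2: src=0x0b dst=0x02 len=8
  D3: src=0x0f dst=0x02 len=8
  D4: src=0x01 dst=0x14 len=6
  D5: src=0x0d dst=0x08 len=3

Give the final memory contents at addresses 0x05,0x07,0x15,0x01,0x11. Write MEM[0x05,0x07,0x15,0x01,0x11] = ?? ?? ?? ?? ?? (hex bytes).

  after D0: wrote 3B at 0x0c = 050358
  after D1: wrote 4B at 0x10 = f35b8cea
  after D2: wrote 8B at 0x02 = fe05035800f35b8c
  after D3: wrote 8B at 0x02 = 00f35b8cea580cf3
  after D4: wrote 6B at 0x14 = 3b00f35b8cea
  after D5: wrote 3B at 0x08 = 035800
query mem[0x05]=0x8c, mem[0x07]=0x58, mem[0x15]=0x00, mem[0x01]=0x3b, mem[0x11]=0x5b

MEM[0x05,0x07,0x15,0x01,0x11] = 8c 58 00 3b 5b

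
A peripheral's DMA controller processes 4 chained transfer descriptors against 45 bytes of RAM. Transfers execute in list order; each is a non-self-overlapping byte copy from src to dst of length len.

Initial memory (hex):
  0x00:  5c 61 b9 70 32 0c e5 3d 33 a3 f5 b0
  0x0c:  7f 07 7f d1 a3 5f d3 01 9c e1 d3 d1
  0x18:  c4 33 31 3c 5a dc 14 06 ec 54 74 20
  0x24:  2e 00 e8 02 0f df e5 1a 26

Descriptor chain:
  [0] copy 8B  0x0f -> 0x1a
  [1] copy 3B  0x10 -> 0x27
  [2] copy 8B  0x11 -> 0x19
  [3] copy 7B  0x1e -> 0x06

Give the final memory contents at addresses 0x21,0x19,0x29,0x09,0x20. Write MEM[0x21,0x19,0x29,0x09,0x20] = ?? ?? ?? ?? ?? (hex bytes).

D0: mem[0x1a..0x21] <- [d1 a3 5f d3 01 9c e1 d3]
D1: mem[0x27..0x29] <- [a3 5f d3]
D2: mem[0x19..0x20] <- [5f d3 01 9c e1 d3 d1 c4]
D3: mem[0x06..0x0c] <- [d3 d1 c4 d3 74 20 2e]
query mem[0x21]=0xd3, mem[0x19]=0x5f, mem[0x29]=0xd3, mem[0x09]=0xd3, mem[0x20]=0xc4

MEM[0x21,0x19,0x29,0x09,0x20] = d3 5f d3 d3 c4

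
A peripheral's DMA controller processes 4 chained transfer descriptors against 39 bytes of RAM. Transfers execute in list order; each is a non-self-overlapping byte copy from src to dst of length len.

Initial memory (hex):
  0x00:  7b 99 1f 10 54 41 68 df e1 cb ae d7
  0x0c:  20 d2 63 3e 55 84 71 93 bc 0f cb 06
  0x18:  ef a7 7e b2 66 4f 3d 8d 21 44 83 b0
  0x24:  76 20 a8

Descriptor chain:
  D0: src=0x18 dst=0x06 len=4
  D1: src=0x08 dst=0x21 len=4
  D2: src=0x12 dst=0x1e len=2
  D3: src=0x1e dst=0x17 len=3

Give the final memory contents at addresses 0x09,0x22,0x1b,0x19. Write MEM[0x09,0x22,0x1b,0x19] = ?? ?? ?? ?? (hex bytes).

D0: mem[0x06..0x09] <- [ef a7 7e b2]
D1: mem[0x21..0x24] <- [7e b2 ae d7]
D2: mem[0x1e..0x1f] <- [71 93]
D3: mem[0x17..0x19] <- [71 93 21]
query mem[0x09]=0xb2, mem[0x22]=0xb2, mem[0x1b]=0xb2, mem[0x19]=0x21

MEM[0x09,0x22,0x1b,0x19] = b2 b2 b2 21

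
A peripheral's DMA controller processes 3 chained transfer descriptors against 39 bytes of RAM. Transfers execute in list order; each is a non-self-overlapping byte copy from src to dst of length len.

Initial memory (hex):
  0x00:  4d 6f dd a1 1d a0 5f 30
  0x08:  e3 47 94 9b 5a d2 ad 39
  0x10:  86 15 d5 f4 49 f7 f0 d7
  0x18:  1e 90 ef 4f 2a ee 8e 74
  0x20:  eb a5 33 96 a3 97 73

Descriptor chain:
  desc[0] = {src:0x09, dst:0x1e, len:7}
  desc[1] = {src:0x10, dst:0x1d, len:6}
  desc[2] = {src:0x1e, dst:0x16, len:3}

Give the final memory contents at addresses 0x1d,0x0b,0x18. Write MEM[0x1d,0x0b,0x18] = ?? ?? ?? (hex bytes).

MEM[0x1d,0x0b,0x18] = 86 9b f4

[0] 0x09->0x1e len=7 : 47 94 9b 5a d2 ad 39
[1] 0x10->0x1d len=6 : 86 15 d5 f4 49 f7
[2] 0x1e->0x16 len=3 : 15 d5 f4
query mem[0x1d]=0x86, mem[0x0b]=0x9b, mem[0x18]=0xf4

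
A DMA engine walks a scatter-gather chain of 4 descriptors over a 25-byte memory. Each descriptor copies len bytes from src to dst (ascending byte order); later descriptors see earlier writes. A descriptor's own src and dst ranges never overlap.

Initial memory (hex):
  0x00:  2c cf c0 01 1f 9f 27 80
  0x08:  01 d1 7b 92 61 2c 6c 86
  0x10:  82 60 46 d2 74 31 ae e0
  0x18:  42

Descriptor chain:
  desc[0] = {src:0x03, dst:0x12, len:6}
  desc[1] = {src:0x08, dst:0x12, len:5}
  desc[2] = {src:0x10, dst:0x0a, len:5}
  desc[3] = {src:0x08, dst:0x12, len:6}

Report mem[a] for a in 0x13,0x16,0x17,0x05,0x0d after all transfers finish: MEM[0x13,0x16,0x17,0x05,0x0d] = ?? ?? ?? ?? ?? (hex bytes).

  after D0: wrote 6B at 0x12 = 011f9f278001
  after D1: wrote 5B at 0x12 = 01d17b9261
  after D2: wrote 5B at 0x0a = 826001d17b
  after D3: wrote 6B at 0x12 = 01d1826001d1
query mem[0x13]=0xd1, mem[0x16]=0x01, mem[0x17]=0xd1, mem[0x05]=0x9f, mem[0x0d]=0xd1

MEM[0x13,0x16,0x17,0x05,0x0d] = d1 01 d1 9f d1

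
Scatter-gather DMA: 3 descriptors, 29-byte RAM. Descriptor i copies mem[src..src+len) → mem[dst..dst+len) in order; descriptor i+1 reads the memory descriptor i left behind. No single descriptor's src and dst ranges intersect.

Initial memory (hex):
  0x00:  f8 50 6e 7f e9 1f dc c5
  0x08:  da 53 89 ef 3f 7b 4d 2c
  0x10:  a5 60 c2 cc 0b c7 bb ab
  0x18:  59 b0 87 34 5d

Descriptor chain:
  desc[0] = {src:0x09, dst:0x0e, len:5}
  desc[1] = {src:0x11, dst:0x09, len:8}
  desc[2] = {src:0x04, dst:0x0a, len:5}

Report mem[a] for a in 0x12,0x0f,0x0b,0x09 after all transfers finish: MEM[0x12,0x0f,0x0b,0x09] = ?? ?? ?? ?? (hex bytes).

MEM[0x12,0x0f,0x0b,0x09] = 7b ab 1f 3f

[0] 0x09->0x0e len=5 : 53 89 ef 3f 7b
[1] 0x11->0x09 len=8 : 3f 7b cc 0b c7 bb ab 59
[2] 0x04->0x0a len=5 : e9 1f dc c5 da
query mem[0x12]=0x7b, mem[0x0f]=0xab, mem[0x0b]=0x1f, mem[0x09]=0x3f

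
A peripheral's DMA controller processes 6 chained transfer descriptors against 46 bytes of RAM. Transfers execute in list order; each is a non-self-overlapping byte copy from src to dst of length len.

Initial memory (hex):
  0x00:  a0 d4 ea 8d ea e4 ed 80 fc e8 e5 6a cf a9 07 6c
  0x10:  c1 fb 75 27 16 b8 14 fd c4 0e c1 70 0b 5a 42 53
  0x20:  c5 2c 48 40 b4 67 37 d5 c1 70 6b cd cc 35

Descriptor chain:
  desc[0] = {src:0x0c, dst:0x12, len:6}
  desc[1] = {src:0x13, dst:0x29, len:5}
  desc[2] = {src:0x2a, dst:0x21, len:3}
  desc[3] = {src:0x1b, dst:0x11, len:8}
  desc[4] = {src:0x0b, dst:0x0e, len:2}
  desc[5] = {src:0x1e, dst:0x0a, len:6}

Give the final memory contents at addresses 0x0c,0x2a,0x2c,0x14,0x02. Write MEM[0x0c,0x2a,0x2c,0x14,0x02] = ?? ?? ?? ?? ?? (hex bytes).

MEM[0x0c,0x2a,0x2c,0x14,0x02] = c5 07 c1 42 ea

[0] 0x0c->0x12 len=6 : cf a9 07 6c c1 fb
[1] 0x13->0x29 len=5 : a9 07 6c c1 fb
[2] 0x2a->0x21 len=3 : 07 6c c1
[3] 0x1b->0x11 len=8 : 70 0b 5a 42 53 c5 07 6c
[4] 0x0b->0x0e len=2 : 6a cf
[5] 0x1e->0x0a len=6 : 42 53 c5 07 6c c1
query mem[0x0c]=0xc5, mem[0x2a]=0x07, mem[0x2c]=0xc1, mem[0x14]=0x42, mem[0x02]=0xea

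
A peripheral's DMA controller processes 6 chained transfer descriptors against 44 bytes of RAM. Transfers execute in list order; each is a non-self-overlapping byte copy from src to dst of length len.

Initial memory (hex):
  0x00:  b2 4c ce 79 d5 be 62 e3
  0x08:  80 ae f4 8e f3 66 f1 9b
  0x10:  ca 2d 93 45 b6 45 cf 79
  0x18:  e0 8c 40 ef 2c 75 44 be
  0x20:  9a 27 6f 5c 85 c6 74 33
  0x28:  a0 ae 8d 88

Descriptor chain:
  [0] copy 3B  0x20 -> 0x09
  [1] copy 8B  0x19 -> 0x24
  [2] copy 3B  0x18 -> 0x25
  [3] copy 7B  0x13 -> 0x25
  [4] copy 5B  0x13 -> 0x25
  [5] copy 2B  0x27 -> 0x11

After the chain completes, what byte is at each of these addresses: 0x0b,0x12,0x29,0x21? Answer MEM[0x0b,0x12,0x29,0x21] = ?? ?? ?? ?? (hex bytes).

MEM[0x0b,0x12,0x29,0x21] = 6f cf 79 27

D0: mem[0x09..0x0b] <- [9a 27 6f]
D1: mem[0x24..0x2b] <- [8c 40 ef 2c 75 44 be 9a]
D2: mem[0x25..0x27] <- [e0 8c 40]
D3: mem[0x25..0x2b] <- [45 b6 45 cf 79 e0 8c]
D4: mem[0x25..0x29] <- [45 b6 45 cf 79]
D5: mem[0x11..0x12] <- [45 cf]
query mem[0x0b]=0x6f, mem[0x12]=0xcf, mem[0x29]=0x79, mem[0x21]=0x27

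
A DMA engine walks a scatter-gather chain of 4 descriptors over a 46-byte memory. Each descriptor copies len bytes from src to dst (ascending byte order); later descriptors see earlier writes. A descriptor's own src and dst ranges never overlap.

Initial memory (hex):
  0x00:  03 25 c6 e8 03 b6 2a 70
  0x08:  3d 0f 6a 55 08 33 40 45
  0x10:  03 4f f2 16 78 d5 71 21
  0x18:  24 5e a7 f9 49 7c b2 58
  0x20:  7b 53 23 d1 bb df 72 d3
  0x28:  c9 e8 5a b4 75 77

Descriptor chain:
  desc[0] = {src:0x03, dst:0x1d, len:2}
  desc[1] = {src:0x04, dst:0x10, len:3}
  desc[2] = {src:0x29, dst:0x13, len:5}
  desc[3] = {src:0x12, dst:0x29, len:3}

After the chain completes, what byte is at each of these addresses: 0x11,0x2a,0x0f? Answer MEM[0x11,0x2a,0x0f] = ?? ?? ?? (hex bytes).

  after D0: wrote 2B at 0x1d = e803
  after D1: wrote 3B at 0x10 = 03b62a
  after D2: wrote 5B at 0x13 = e85ab47577
  after D3: wrote 3B at 0x29 = 2ae85a
query mem[0x11]=0xb6, mem[0x2a]=0xe8, mem[0x0f]=0x45

MEM[0x11,0x2a,0x0f] = b6 e8 45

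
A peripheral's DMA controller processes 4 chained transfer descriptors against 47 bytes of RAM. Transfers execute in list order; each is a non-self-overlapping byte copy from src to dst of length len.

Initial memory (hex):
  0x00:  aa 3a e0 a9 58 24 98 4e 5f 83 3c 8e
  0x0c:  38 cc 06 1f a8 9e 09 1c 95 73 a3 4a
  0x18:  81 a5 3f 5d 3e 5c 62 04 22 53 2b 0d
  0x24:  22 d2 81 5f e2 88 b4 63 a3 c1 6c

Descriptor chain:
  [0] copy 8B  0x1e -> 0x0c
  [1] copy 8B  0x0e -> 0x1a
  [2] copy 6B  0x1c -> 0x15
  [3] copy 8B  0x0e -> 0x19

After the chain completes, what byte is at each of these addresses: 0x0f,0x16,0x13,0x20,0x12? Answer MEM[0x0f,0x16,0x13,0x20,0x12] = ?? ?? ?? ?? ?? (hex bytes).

  after D0: wrote 8B at 0x0c = 620422532b0d22d2
  after D1: wrote 8B at 0x1a = 22532b0d22d29573
  after D2: wrote 6B at 0x15 = 2b0d22d29573
  after D3: wrote 8B at 0x19 = 22532b0d22d2952b
query mem[0x0f]=0x53, mem[0x16]=0x0d, mem[0x13]=0xd2, mem[0x20]=0x2b, mem[0x12]=0x22

MEM[0x0f,0x16,0x13,0x20,0x12] = 53 0d d2 2b 22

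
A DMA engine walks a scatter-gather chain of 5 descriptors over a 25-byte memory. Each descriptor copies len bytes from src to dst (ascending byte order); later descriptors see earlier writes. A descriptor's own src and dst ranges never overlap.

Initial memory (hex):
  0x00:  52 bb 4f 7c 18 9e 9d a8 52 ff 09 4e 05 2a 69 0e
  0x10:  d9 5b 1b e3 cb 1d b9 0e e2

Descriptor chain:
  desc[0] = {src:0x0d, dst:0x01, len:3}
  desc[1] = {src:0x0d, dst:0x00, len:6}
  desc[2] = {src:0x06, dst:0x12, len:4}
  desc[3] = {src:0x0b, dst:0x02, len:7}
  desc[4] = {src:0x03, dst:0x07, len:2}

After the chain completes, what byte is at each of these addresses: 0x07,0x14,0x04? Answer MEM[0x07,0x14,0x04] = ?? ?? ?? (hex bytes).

D0: mem[0x01..0x03] <- [2a 69 0e]
D1: mem[0x00..0x05] <- [2a 69 0e d9 5b 1b]
D2: mem[0x12..0x15] <- [9d a8 52 ff]
D3: mem[0x02..0x08] <- [4e 05 2a 69 0e d9 5b]
D4: mem[0x07..0x08] <- [05 2a]
query mem[0x07]=0x05, mem[0x14]=0x52, mem[0x04]=0x2a

MEM[0x07,0x14,0x04] = 05 52 2a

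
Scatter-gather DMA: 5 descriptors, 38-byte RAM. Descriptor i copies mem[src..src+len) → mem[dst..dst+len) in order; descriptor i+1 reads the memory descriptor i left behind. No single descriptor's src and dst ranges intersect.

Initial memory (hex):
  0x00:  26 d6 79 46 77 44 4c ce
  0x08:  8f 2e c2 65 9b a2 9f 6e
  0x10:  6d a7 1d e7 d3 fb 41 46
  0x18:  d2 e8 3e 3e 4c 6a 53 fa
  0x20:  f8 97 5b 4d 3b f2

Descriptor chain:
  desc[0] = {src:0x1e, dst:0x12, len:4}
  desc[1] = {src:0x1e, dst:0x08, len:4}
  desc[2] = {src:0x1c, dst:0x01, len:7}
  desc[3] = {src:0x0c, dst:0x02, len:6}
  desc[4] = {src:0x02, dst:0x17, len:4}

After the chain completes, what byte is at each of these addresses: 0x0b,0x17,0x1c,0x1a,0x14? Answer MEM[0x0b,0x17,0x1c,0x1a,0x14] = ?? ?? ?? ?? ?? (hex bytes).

D0: mem[0x12..0x15] <- [53 fa f8 97]
D1: mem[0x08..0x0b] <- [53 fa f8 97]
D2: mem[0x01..0x07] <- [4c 6a 53 fa f8 97 5b]
D3: mem[0x02..0x07] <- [9b a2 9f 6e 6d a7]
D4: mem[0x17..0x1a] <- [9b a2 9f 6e]
query mem[0x0b]=0x97, mem[0x17]=0x9b, mem[0x1c]=0x4c, mem[0x1a]=0x6e, mem[0x14]=0xf8

MEM[0x0b,0x17,0x1c,0x1a,0x14] = 97 9b 4c 6e f8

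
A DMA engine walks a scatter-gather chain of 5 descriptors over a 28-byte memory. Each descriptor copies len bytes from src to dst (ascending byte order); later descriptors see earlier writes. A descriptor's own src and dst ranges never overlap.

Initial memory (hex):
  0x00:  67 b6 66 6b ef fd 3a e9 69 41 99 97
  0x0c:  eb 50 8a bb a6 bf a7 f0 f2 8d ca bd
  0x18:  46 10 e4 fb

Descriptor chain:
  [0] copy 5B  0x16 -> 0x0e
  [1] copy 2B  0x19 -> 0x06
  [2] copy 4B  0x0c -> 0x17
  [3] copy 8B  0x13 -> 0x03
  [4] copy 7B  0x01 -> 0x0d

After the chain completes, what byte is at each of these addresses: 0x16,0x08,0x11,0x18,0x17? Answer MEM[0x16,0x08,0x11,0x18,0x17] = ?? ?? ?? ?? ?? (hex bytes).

MEM[0x16,0x08,0x11,0x18,0x17] = ca 50 8d 50 eb

[0] 0x16->0x0e len=5 : ca bd 46 10 e4
[1] 0x19->0x06 len=2 : 10 e4
[2] 0x0c->0x17 len=4 : eb 50 ca bd
[3] 0x13->0x03 len=8 : f0 f2 8d ca eb 50 ca bd
[4] 0x01->0x0d len=7 : b6 66 f0 f2 8d ca eb
query mem[0x16]=0xca, mem[0x08]=0x50, mem[0x11]=0x8d, mem[0x18]=0x50, mem[0x17]=0xeb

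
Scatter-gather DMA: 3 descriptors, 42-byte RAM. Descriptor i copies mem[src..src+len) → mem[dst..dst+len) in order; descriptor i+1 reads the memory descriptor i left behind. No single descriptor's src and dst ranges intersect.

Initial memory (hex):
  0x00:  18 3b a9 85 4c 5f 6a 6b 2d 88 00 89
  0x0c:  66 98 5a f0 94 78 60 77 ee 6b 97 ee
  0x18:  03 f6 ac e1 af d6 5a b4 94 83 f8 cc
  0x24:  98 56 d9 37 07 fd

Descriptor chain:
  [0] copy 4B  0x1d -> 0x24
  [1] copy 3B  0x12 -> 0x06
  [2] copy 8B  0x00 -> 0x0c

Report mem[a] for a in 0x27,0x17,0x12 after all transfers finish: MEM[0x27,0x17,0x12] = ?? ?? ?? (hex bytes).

MEM[0x27,0x17,0x12] = 94 ee 60

  after D0: wrote 4B at 0x24 = d65ab494
  after D1: wrote 3B at 0x06 = 6077ee
  after D2: wrote 8B at 0x0c = 183ba9854c5f6077
query mem[0x27]=0x94, mem[0x17]=0xee, mem[0x12]=0x60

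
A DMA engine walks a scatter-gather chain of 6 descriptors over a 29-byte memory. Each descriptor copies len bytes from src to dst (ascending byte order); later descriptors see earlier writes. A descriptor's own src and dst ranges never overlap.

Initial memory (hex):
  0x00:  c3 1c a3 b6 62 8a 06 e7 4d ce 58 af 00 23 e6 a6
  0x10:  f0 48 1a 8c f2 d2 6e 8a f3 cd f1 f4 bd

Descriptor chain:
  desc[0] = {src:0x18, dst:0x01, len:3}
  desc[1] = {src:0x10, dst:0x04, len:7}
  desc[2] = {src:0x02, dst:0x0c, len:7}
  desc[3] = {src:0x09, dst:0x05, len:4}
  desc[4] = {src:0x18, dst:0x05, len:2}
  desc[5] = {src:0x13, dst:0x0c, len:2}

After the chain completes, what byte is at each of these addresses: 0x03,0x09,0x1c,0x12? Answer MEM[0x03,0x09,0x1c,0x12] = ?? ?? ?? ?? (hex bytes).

  after D0: wrote 3B at 0x01 = f3cdf1
  after D1: wrote 7B at 0x04 = f0481a8cf2d26e
  after D2: wrote 7B at 0x0c = cdf1f0481a8cf2
  after D3: wrote 4B at 0x05 = d26eafcd
  after D4: wrote 2B at 0x05 = f3cd
  after D5: wrote 2B at 0x0c = 8cf2
query mem[0x03]=0xf1, mem[0x09]=0xd2, mem[0x1c]=0xbd, mem[0x12]=0xf2

MEM[0x03,0x09,0x1c,0x12] = f1 d2 bd f2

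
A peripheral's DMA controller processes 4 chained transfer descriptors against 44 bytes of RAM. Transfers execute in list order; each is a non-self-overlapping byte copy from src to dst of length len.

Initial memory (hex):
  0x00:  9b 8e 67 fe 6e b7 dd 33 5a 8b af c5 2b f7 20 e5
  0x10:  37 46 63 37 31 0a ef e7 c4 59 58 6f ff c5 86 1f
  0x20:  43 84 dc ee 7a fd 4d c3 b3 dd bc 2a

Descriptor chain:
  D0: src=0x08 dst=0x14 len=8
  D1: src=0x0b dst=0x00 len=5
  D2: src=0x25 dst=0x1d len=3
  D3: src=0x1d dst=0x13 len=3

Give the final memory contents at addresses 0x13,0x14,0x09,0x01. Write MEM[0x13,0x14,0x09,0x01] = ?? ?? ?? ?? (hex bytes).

  after D0: wrote 8B at 0x14 = 5a8bafc52bf720e5
  after D1: wrote 5B at 0x00 = c52bf720e5
  after D2: wrote 3B at 0x1d = fd4dc3
  after D3: wrote 3B at 0x13 = fd4dc3
query mem[0x13]=0xfd, mem[0x14]=0x4d, mem[0x09]=0x8b, mem[0x01]=0x2b

MEM[0x13,0x14,0x09,0x01] = fd 4d 8b 2b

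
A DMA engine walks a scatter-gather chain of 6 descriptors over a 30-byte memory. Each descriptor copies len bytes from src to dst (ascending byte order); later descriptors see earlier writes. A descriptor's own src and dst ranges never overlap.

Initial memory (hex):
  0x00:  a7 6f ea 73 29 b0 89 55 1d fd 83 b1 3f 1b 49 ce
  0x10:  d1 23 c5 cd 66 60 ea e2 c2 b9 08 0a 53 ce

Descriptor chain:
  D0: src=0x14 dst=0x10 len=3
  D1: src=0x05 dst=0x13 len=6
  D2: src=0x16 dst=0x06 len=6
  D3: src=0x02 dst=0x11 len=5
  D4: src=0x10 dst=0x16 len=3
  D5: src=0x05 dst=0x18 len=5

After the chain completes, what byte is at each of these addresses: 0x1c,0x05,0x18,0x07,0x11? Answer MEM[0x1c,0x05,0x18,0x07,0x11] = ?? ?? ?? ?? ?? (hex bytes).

MEM[0x1c,0x05,0x18,0x07,0x11] = b9 b0 b0 fd ea

[0] 0x14->0x10 len=3 : 66 60 ea
[1] 0x05->0x13 len=6 : b0 89 55 1d fd 83
[2] 0x16->0x06 len=6 : 1d fd 83 b9 08 0a
[3] 0x02->0x11 len=5 : ea 73 29 b0 1d
[4] 0x10->0x16 len=3 : 66 ea 73
[5] 0x05->0x18 len=5 : b0 1d fd 83 b9
query mem[0x1c]=0xb9, mem[0x05]=0xb0, mem[0x18]=0xb0, mem[0x07]=0xfd, mem[0x11]=0xea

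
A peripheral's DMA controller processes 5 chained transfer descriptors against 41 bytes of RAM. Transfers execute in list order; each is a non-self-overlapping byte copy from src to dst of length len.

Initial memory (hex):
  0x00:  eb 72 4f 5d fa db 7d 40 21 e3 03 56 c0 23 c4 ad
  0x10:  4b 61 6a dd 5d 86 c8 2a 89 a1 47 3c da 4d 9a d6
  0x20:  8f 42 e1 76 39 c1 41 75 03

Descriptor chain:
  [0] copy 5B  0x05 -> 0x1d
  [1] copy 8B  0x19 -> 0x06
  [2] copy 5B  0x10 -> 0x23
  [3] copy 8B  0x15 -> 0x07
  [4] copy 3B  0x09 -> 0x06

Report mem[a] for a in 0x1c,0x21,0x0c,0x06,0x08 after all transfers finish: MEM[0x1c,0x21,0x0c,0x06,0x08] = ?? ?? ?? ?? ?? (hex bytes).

D0: mem[0x1d..0x21] <- [db 7d 40 21 e3]
D1: mem[0x06..0x0d] <- [a1 47 3c da db 7d 40 21]
D2: mem[0x23..0x27] <- [4b 61 6a dd 5d]
D3: mem[0x07..0x0e] <- [86 c8 2a 89 a1 47 3c da]
D4: mem[0x06..0x08] <- [2a 89 a1]
query mem[0x1c]=0xda, mem[0x21]=0xe3, mem[0x0c]=0x47, mem[0x06]=0x2a, mem[0x08]=0xa1

MEM[0x1c,0x21,0x0c,0x06,0x08] = da e3 47 2a a1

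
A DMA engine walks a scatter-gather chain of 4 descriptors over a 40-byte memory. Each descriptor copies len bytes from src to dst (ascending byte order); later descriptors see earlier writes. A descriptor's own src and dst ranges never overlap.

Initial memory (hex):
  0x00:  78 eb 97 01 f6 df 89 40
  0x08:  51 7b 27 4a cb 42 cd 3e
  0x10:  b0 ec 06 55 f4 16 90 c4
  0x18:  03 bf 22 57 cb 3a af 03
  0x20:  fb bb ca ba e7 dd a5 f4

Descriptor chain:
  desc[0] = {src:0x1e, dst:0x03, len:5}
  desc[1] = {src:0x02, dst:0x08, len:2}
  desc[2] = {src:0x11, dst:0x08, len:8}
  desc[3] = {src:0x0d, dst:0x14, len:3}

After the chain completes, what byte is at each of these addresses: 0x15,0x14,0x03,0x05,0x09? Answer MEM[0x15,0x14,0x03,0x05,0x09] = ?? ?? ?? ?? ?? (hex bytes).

MEM[0x15,0x14,0x03,0x05,0x09] = c4 90 af fb 06

[0] 0x1e->0x03 len=5 : af 03 fb bb ca
[1] 0x02->0x08 len=2 : 97 af
[2] 0x11->0x08 len=8 : ec 06 55 f4 16 90 c4 03
[3] 0x0d->0x14 len=3 : 90 c4 03
query mem[0x15]=0xc4, mem[0x14]=0x90, mem[0x03]=0xaf, mem[0x05]=0xfb, mem[0x09]=0x06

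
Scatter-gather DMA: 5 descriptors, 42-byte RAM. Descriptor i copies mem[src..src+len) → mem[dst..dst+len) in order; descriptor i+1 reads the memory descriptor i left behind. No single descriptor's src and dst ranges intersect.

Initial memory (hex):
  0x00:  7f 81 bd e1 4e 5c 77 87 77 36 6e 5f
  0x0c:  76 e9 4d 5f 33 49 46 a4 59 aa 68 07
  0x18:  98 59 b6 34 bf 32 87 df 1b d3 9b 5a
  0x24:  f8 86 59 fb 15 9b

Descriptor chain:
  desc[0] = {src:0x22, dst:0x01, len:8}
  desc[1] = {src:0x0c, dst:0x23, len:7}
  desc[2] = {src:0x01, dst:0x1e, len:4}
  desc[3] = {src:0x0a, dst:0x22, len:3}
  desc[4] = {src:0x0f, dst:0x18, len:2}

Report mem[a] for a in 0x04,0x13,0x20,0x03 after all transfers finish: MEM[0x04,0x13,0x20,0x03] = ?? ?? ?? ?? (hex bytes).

MEM[0x04,0x13,0x20,0x03] = 86 a4 f8 f8

#0 dst[0x01+8] := {0x9b,0x5a,0xf8,0x86,0x59,0xfb,0x15,0x9b}
#1 dst[0x23+7] := {0x76,0xe9,0x4d,0x5f,0x33,0x49,0x46}
#2 dst[0x1e+4] := {0x9b,0x5a,0xf8,0x86}
#3 dst[0x22+3] := {0x6e,0x5f,0x76}
#4 dst[0x18+2] := {0x5f,0x33}
query mem[0x04]=0x86, mem[0x13]=0xa4, mem[0x20]=0xf8, mem[0x03]=0xf8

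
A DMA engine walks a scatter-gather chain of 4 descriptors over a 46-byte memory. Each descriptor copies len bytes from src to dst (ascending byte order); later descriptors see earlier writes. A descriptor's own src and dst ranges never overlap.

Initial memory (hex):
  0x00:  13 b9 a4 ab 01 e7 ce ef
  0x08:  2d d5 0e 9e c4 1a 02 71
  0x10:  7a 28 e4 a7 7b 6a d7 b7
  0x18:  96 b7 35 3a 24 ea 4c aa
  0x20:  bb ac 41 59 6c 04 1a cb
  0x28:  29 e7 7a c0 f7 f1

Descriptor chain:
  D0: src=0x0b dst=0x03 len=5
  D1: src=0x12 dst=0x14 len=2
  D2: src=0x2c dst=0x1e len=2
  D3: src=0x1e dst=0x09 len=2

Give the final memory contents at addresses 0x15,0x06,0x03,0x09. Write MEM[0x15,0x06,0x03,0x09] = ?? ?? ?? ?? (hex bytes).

#0 dst[0x03+5] := {0x9e,0xc4,0x1a,0x02,0x71}
#1 dst[0x14+2] := {0xe4,0xa7}
#2 dst[0x1e+2] := {0xf7,0xf1}
#3 dst[0x09+2] := {0xf7,0xf1}
query mem[0x15]=0xa7, mem[0x06]=0x02, mem[0x03]=0x9e, mem[0x09]=0xf7

MEM[0x15,0x06,0x03,0x09] = a7 02 9e f7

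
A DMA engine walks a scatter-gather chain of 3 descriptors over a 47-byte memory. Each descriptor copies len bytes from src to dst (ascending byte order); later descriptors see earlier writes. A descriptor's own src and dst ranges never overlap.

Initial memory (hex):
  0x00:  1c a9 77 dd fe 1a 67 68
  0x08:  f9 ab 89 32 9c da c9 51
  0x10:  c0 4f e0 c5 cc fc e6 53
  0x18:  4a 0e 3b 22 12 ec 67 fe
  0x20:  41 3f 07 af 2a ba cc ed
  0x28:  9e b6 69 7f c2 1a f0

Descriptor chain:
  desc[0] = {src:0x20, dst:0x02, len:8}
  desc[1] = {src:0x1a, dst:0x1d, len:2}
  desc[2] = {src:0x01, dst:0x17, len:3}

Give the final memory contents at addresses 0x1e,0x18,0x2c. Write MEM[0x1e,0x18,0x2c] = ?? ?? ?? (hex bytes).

[0] 0x20->0x02 len=8 : 41 3f 07 af 2a ba cc ed
[1] 0x1a->0x1d len=2 : 3b 22
[2] 0x01->0x17 len=3 : a9 41 3f
query mem[0x1e]=0x22, mem[0x18]=0x41, mem[0x2c]=0xc2

MEM[0x1e,0x18,0x2c] = 22 41 c2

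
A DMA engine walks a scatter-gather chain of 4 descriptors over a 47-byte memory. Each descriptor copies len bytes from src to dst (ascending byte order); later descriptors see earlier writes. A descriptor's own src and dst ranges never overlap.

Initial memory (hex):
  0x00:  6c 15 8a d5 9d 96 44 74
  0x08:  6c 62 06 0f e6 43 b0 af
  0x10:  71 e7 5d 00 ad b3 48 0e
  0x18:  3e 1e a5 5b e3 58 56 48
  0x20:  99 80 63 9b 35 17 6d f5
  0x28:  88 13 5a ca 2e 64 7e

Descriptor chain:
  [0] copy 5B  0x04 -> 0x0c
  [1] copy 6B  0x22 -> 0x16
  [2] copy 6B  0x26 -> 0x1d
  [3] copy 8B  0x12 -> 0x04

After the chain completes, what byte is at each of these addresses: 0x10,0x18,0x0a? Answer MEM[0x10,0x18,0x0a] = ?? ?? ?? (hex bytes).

MEM[0x10,0x18,0x0a] = 6c 35 35

[0] 0x04->0x0c len=5 : 9d 96 44 74 6c
[1] 0x22->0x16 len=6 : 63 9b 35 17 6d f5
[2] 0x26->0x1d len=6 : 6d f5 88 13 5a ca
[3] 0x12->0x04 len=8 : 5d 00 ad b3 63 9b 35 17
query mem[0x10]=0x6c, mem[0x18]=0x35, mem[0x0a]=0x35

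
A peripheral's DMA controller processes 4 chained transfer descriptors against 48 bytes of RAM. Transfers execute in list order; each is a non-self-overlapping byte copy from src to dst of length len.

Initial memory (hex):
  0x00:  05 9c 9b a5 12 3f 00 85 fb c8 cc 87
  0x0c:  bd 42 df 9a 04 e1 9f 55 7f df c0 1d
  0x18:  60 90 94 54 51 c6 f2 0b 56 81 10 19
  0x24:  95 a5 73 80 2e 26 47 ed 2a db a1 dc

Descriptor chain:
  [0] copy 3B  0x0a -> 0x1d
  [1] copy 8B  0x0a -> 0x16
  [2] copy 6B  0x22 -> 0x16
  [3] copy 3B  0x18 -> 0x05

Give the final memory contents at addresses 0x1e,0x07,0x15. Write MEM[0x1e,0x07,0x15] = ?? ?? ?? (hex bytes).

  after D0: wrote 3B at 0x1d = cc87bd
  after D1: wrote 8B at 0x16 = cc87bd42df9a04e1
  after D2: wrote 6B at 0x16 = 101995a57380
  after D3: wrote 3B at 0x05 = 95a573
query mem[0x1e]=0x87, mem[0x07]=0x73, mem[0x15]=0xdf

MEM[0x1e,0x07,0x15] = 87 73 df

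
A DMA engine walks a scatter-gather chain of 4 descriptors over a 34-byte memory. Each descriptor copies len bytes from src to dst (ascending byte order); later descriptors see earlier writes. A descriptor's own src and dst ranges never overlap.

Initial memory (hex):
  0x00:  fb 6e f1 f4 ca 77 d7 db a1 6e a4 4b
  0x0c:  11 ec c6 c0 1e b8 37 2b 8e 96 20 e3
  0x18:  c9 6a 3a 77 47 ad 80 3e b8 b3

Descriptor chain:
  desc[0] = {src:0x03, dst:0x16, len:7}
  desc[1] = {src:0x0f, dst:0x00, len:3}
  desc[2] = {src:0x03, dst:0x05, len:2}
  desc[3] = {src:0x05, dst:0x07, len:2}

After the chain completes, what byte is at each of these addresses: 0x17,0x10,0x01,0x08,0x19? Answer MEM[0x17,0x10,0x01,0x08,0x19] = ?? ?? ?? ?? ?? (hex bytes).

[0] 0x03->0x16 len=7 : f4 ca 77 d7 db a1 6e
[1] 0x0f->0x00 len=3 : c0 1e b8
[2] 0x03->0x05 len=2 : f4 ca
[3] 0x05->0x07 len=2 : f4 ca
query mem[0x17]=0xca, mem[0x10]=0x1e, mem[0x01]=0x1e, mem[0x08]=0xca, mem[0x19]=0xd7

MEM[0x17,0x10,0x01,0x08,0x19] = ca 1e 1e ca d7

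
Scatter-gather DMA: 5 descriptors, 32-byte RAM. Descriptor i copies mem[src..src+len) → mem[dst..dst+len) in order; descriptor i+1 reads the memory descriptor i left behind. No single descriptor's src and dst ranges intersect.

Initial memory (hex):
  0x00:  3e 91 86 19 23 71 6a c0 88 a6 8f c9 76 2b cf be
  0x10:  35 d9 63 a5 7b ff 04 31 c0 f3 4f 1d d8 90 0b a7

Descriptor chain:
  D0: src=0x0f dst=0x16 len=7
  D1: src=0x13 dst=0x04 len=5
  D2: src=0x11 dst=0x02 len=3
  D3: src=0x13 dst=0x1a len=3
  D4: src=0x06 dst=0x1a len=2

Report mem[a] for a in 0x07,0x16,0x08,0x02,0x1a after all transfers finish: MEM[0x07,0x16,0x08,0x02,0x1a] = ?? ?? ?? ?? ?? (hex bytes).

MEM[0x07,0x16,0x08,0x02,0x1a] = be be 35 d9 ff

D0: mem[0x16..0x1c] <- [be 35 d9 63 a5 7b ff]
D1: mem[0x04..0x08] <- [a5 7b ff be 35]
D2: mem[0x02..0x04] <- [d9 63 a5]
D3: mem[0x1a..0x1c] <- [a5 7b ff]
D4: mem[0x1a..0x1b] <- [ff be]
query mem[0x07]=0xbe, mem[0x16]=0xbe, mem[0x08]=0x35, mem[0x02]=0xd9, mem[0x1a]=0xff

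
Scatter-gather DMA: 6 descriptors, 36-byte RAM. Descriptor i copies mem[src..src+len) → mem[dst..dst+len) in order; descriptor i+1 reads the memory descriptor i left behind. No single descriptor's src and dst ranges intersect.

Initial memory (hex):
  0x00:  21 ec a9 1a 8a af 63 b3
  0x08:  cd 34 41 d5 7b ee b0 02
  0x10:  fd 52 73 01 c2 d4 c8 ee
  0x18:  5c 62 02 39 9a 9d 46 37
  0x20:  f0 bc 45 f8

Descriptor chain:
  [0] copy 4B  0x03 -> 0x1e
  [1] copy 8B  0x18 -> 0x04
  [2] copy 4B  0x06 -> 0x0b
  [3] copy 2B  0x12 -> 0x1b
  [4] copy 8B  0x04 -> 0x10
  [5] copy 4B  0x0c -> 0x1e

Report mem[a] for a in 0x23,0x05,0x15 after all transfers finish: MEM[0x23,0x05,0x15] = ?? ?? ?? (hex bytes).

MEM[0x23,0x05,0x15] = f8 62 9d

#0 dst[0x1e+4] := {0x1a,0x8a,0xaf,0x63}
#1 dst[0x04+8] := {0x5c,0x62,0x02,0x39,0x9a,0x9d,0x1a,0x8a}
#2 dst[0x0b+4] := {0x02,0x39,0x9a,0x9d}
#3 dst[0x1b+2] := {0x73,0x01}
#4 dst[0x10+8] := {0x5c,0x62,0x02,0x39,0x9a,0x9d,0x1a,0x02}
#5 dst[0x1e+4] := {0x39,0x9a,0x9d,0x02}
query mem[0x23]=0xf8, mem[0x05]=0x62, mem[0x15]=0x9d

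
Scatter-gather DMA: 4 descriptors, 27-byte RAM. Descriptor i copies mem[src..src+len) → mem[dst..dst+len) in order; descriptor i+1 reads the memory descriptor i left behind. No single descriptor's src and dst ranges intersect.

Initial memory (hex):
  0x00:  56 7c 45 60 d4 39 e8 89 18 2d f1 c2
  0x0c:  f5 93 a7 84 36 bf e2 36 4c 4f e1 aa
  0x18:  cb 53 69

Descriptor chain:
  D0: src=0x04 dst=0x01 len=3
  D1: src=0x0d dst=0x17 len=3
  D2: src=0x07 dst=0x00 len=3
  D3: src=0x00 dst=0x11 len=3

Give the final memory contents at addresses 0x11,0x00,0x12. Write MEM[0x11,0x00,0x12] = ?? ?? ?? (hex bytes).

#0 dst[0x01+3] := {0xd4,0x39,0xe8}
#1 dst[0x17+3] := {0x93,0xa7,0x84}
#2 dst[0x00+3] := {0x89,0x18,0x2d}
#3 dst[0x11+3] := {0x89,0x18,0x2d}
query mem[0x11]=0x89, mem[0x00]=0x89, mem[0x12]=0x18

MEM[0x11,0x00,0x12] = 89 89 18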